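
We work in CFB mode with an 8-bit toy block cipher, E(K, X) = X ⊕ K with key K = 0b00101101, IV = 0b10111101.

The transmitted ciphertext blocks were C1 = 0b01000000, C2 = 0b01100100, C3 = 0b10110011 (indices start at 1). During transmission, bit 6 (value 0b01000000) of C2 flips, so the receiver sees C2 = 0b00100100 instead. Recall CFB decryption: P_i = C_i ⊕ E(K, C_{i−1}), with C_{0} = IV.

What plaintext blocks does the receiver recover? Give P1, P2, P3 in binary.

P1 = 0b11010000, P2 = 0b01001001, P3 = 0b10111010

Only C2 changed, to 0b00100100. In CFB, a change in C_i flips the same bit in P_i and garbles P_{i+1}. Decrypting the received ciphertext:
P1: E(K, 0b10111101) = 0b10010000; 0b01000000 ⊕ 0b10010000 = 0b11010000.
P2: E(K, 0b01000000) = 0b01101101; 0b00100100 ⊕ 0b01101101 = 0b01001001.
P3: E(K, 0b00100100) = 0b00001001; 0b10110011 ⊕ 0b00001001 = 0b10111010.
Blocks that differ from the original plaintext: P2, P3.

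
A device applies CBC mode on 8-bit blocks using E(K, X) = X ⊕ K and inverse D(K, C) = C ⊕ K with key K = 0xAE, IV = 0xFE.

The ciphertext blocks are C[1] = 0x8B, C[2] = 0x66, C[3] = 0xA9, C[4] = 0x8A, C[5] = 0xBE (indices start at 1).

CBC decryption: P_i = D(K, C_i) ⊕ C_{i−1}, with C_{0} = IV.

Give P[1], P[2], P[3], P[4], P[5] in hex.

P[1]: D(K, 0x8B) = 0x25; 0x25 ⊕ 0xFE = 0xDB.
P[2]: D(K, 0x66) = 0xC8; 0xC8 ⊕ 0x8B = 0x43.
P[3]: D(K, 0xA9) = 0x07; 0x07 ⊕ 0x66 = 0x61.
P[4]: D(K, 0x8A) = 0x24; 0x24 ⊕ 0xA9 = 0x8D.
P[5]: D(K, 0xBE) = 0x10; 0x10 ⊕ 0x8A = 0x9A.

P[1] = 0xDB, P[2] = 0x43, P[3] = 0x61, P[4] = 0x8D, P[5] = 0x9A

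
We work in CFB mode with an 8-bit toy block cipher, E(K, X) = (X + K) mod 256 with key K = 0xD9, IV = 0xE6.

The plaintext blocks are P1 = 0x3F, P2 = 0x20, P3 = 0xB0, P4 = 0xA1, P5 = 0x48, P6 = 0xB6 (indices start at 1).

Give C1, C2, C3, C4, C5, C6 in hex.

C1 = 0x80, C2 = 0x79, C3 = 0xE2, C4 = 0x1A, C5 = 0xBB, C6 = 0x22

CFB encryption: C_i = P_i ⊕ E(K, C_{i−1}), with C_{0} = IV.
C1: E(K, 0xE6) = 0xBF; 0x3F ⊕ 0xBF = 0x80.
C2: E(K, 0x80) = 0x59; 0x20 ⊕ 0x59 = 0x79.
C3: E(K, 0x79) = 0x52; 0xB0 ⊕ 0x52 = 0xE2.
C4: E(K, 0xE2) = 0xBB; 0xA1 ⊕ 0xBB = 0x1A.
C5: E(K, 0x1A) = 0xF3; 0x48 ⊕ 0xF3 = 0xBB.
C6: E(K, 0xBB) = 0x94; 0xB6 ⊕ 0x94 = 0x22.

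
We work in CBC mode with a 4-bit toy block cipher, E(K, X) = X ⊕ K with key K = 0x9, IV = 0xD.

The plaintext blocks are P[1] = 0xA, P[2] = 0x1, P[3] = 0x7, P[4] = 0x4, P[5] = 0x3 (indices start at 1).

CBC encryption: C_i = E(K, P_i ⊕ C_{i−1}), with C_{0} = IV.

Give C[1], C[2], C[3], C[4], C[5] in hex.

C[1] = 0xE, C[2] = 0x6, C[3] = 0x8, C[4] = 0x5, C[5] = 0xF

C[1]: P[1] ⊕ 0xD = 0x7; E(K, 0x7) = 0xE.
C[2]: P[2] ⊕ 0xE = 0xF; E(K, 0xF) = 0x6.
C[3]: P[3] ⊕ 0x6 = 0x1; E(K, 0x1) = 0x8.
C[4]: P[4] ⊕ 0x8 = 0xC; E(K, 0xC) = 0x5.
C[5]: P[5] ⊕ 0x5 = 0x6; E(K, 0x6) = 0xF.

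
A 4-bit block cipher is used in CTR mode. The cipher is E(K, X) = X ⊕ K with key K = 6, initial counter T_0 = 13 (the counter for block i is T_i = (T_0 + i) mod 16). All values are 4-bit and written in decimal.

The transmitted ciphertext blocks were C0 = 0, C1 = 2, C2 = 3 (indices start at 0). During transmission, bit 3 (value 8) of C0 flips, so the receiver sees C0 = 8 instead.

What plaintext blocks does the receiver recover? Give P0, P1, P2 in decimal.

P0 = 3, P1 = 10, P2 = 10

CTR decryption: S_i = E(K, T_i) where T_i is the counter for block i; P_i = C_i ⊕ S_i.
Only C0 changed, to 8. In CTR, a change in C_i flips the same bit in P_i only; the keystream is unaffected. Decrypting the received ciphertext:
P0: T = 13, S = E(K, T) = 11; 8 ⊕ 11 = 3.
P1: T = 14, S = E(K, T) = 8; 2 ⊕ 8 = 10.
P2: T = 15, S = E(K, T) = 9; 3 ⊕ 9 = 10.
Blocks that differ from the original plaintext: P0.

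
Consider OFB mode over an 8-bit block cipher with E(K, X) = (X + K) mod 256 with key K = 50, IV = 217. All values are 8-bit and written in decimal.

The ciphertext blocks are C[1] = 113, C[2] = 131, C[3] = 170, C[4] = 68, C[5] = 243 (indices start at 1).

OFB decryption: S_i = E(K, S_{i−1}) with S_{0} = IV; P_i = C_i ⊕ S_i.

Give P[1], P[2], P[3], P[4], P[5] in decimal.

P[1] = 122, P[2] = 190, P[3] = 197, P[4] = 229, P[5] = 32

P[1]: S = E(K, 217) = 11; 113 ⊕ 11 = 122.
P[2]: S = E(K, 11) = 61; 131 ⊕ 61 = 190.
P[3]: S = E(K, 61) = 111; 170 ⊕ 111 = 197.
P[4]: S = E(K, 111) = 161; 68 ⊕ 161 = 229.
P[5]: S = E(K, 161) = 211; 243 ⊕ 211 = 32.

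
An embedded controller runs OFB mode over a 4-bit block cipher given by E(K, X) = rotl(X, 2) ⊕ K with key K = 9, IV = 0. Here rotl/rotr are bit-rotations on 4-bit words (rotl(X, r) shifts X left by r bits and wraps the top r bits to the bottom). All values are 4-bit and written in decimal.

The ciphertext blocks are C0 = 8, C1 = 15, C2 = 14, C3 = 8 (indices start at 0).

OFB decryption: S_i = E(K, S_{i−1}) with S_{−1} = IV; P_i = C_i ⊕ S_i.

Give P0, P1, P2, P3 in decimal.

P0: S = E(K, 0) = 9; 8 ⊕ 9 = 1.
P1: S = E(K, 9) = 15; 15 ⊕ 15 = 0.
P2: S = E(K, 15) = 6; 14 ⊕ 6 = 8.
P3: S = E(K, 6) = 0; 8 ⊕ 0 = 8.

P0 = 1, P1 = 0, P2 = 8, P3 = 8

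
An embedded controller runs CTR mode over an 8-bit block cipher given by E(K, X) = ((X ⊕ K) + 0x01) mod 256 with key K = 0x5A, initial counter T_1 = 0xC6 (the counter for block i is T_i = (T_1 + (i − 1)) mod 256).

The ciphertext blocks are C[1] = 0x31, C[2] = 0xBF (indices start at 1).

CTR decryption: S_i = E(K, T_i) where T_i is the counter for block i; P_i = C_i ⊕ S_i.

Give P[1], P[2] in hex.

P[1] = 0xAC, P[2] = 0x21

P[1]: T = 0xC6, S = E(K, T) = 0x9D; 0x31 ⊕ 0x9D = 0xAC.
P[2]: T = 0xC7, S = E(K, T) = 0x9E; 0xBF ⊕ 0x9E = 0x21.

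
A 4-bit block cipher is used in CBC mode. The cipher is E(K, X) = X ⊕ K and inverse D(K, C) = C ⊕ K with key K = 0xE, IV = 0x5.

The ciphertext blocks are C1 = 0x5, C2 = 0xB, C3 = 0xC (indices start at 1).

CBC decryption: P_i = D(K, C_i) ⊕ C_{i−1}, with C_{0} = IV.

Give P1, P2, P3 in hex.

P1: D(K, 0x5) = 0xB; 0xB ⊕ 0x5 = 0xE.
P2: D(K, 0xB) = 0x5; 0x5 ⊕ 0x5 = 0x0.
P3: D(K, 0xC) = 0x2; 0x2 ⊕ 0xB = 0x9.

P1 = 0xE, P2 = 0x0, P3 = 0x9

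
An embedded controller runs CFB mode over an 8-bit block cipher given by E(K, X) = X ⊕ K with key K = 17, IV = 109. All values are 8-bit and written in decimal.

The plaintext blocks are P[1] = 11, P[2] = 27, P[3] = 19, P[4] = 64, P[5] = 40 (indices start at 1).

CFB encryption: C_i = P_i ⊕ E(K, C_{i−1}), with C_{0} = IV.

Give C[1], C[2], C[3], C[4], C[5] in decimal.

C[1] = 119, C[2] = 125, C[3] = 127, C[4] = 46, C[5] = 23

C[1]: E(K, 109) = 124; 11 ⊕ 124 = 119.
C[2]: E(K, 119) = 102; 27 ⊕ 102 = 125.
C[3]: E(K, 125) = 108; 19 ⊕ 108 = 127.
C[4]: E(K, 127) = 110; 64 ⊕ 110 = 46.
C[5]: E(K, 46) = 63; 40 ⊕ 63 = 23.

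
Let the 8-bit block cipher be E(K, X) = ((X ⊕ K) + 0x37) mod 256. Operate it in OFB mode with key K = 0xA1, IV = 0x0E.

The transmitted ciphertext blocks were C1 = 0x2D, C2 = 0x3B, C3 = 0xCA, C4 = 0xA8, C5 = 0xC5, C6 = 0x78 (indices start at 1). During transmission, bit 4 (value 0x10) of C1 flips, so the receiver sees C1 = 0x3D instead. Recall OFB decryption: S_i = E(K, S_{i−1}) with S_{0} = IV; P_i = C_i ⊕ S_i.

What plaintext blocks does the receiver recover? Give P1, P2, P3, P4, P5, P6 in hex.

Only C1 changed, to 0x3D. In OFB, a change in C_i flips the same bit in P_i only; the keystream is unaffected. Decrypting the received ciphertext:
P1: S = E(K, 0x0E) = 0xE6; 0x3D ⊕ 0xE6 = 0xDB.
P2: S = E(K, 0xE6) = 0x7E; 0x3B ⊕ 0x7E = 0x45.
P3: S = E(K, 0x7E) = 0x16; 0xCA ⊕ 0x16 = 0xDC.
P4: S = E(K, 0x16) = 0xEE; 0xA8 ⊕ 0xEE = 0x46.
P5: S = E(K, 0xEE) = 0x86; 0xC5 ⊕ 0x86 = 0x43.
P6: S = E(K, 0x86) = 0x5E; 0x78 ⊕ 0x5E = 0x26.
Blocks that differ from the original plaintext: P1.

P1 = 0xDB, P2 = 0x45, P3 = 0xDC, P4 = 0x46, P5 = 0x43, P6 = 0x26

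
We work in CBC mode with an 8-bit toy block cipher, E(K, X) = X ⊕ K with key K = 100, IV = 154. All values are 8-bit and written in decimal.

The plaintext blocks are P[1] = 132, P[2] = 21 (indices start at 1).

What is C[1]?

CBC encryption: C_i = E(K, P_i ⊕ C_{i−1}), with C_{0} = IV.
C[1]: P[1] ⊕ 154 = 30; E(K, 30) = 122.

C[1] = 122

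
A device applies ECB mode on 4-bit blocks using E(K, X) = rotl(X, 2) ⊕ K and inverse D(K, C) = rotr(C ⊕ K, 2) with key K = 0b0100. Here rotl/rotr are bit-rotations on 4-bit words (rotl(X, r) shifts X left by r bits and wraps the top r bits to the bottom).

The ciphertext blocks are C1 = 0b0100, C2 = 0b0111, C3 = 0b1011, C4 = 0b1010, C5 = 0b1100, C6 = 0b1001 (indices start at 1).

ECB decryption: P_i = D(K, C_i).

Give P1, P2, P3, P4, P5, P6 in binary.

P1: D(K, 0b0100) = 0b0000.
P2: D(K, 0b0111) = 0b1100.
P3: D(K, 0b1011) = 0b1111.
P4: D(K, 0b1010) = 0b1011.
P5: D(K, 0b1100) = 0b0010.
P6: D(K, 0b1001) = 0b0111.

P1 = 0b0000, P2 = 0b1100, P3 = 0b1111, P4 = 0b1011, P5 = 0b0010, P6 = 0b0111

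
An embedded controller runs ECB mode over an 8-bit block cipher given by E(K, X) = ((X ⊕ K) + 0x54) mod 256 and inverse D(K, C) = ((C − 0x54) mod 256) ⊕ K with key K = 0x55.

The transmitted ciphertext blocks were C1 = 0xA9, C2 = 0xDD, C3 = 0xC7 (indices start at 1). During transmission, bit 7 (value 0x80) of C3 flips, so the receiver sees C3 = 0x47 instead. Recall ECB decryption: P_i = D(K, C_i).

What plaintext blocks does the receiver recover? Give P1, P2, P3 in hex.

P1 = 0x00, P2 = 0xDC, P3 = 0xA6

Only C3 changed, to 0x47. In ECB, a change in C_i affects only P_i. Decrypting the received ciphertext:
P1: D(K, 0xA9) = 0x00.
P2: D(K, 0xDD) = 0xDC.
P3: D(K, 0x47) = 0xA6.
Blocks that differ from the original plaintext: P3.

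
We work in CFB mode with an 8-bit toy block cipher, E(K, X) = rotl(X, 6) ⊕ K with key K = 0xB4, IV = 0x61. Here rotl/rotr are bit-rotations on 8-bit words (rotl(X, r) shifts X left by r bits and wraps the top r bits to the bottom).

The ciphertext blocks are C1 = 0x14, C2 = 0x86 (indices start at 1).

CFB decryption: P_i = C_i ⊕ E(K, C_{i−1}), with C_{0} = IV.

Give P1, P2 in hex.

P1: E(K, 0x61) = 0xEC; 0x14 ⊕ 0xEC = 0xF8.
P2: E(K, 0x14) = 0xB1; 0x86 ⊕ 0xB1 = 0x37.

P1 = 0xF8, P2 = 0x37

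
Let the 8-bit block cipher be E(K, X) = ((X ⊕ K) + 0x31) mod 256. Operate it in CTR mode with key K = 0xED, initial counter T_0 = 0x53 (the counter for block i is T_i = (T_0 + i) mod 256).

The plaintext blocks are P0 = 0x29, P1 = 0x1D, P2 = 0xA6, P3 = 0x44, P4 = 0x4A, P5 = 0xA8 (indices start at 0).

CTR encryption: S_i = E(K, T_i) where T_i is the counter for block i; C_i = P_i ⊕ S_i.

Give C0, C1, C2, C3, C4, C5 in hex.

C0: T = 0x53, S = E(K, T) = 0xEF; 0x29 ⊕ 0xEF = 0xC6.
C1: T = 0x54, S = E(K, T) = 0xEA; 0x1D ⊕ 0xEA = 0xF7.
C2: T = 0x55, S = E(K, T) = 0xE9; 0xA6 ⊕ 0xE9 = 0x4F.
C3: T = 0x56, S = E(K, T) = 0xEC; 0x44 ⊕ 0xEC = 0xA8.
C4: T = 0x57, S = E(K, T) = 0xEB; 0x4A ⊕ 0xEB = 0xA1.
C5: T = 0x58, S = E(K, T) = 0xE6; 0xA8 ⊕ 0xE6 = 0x4E.

C0 = 0xC6, C1 = 0xF7, C2 = 0x4F, C3 = 0xA8, C4 = 0xA1, C5 = 0x4E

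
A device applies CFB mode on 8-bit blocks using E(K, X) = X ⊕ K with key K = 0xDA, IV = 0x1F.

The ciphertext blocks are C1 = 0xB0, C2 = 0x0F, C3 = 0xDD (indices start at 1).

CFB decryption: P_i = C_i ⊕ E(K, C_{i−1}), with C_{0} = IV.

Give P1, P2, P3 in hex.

P1: E(K, 0x1F) = 0xC5; 0xB0 ⊕ 0xC5 = 0x75.
P2: E(K, 0xB0) = 0x6A; 0x0F ⊕ 0x6A = 0x65.
P3: E(K, 0x0F) = 0xD5; 0xDD ⊕ 0xD5 = 0x08.

P1 = 0x75, P2 = 0x65, P3 = 0x08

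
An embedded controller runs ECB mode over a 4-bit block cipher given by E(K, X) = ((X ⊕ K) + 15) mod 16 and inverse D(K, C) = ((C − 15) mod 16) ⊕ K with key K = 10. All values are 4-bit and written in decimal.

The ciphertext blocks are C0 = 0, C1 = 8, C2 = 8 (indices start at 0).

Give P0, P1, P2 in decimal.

ECB decryption: P_i = D(K, C_i).
P0: D(K, 0) = 11.
P1: D(K, 8) = 3.
P2: D(K, 8) = 3.

P0 = 11, P1 = 3, P2 = 3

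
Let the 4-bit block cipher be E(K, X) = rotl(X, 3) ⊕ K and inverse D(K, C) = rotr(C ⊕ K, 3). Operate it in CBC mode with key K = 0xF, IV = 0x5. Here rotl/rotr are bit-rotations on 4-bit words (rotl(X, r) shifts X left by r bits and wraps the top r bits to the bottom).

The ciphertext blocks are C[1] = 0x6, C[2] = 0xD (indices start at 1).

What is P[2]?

P[2] = 0x2

CBC decryption: P_i = D(K, C_i) ⊕ C_{i−1}, with C_{0} = IV.
P[2]: D(K, 0xD) = 0x4; 0x4 ⊕ 0x6 = 0x2.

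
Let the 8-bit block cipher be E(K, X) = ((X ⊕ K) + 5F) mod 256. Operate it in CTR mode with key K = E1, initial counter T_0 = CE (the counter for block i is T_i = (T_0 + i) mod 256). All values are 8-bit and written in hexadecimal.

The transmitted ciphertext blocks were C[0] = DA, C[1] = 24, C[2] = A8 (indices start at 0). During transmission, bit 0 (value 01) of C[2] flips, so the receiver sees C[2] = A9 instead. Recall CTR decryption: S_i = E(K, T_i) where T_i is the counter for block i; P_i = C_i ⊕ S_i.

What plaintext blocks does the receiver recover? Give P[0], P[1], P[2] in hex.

Only C[2] changed, to A9. In CTR, a change in C_i flips the same bit in P_i only; the keystream is unaffected. Decrypting the received ciphertext:
P[0]: T = CE, S = E(K, T) = 8E; DA ⊕ 8E = 54.
P[1]: T = CF, S = E(K, T) = 8D; 24 ⊕ 8D = A9.
P[2]: T = D0, S = E(K, T) = 90; A9 ⊕ 90 = 39.
Blocks that differ from the original plaintext: P[2].

P[0] = 54, P[1] = A9, P[2] = 39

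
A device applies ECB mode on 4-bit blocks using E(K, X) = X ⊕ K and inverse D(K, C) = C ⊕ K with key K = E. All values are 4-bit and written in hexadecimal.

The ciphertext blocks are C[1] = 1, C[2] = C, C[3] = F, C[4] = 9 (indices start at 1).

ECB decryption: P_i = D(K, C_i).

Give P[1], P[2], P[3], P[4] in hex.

P[1] = F, P[2] = 2, P[3] = 1, P[4] = 7

P[1]: D(K, 1) = F.
P[2]: D(K, C) = 2.
P[3]: D(K, F) = 1.
P[4]: D(K, 9) = 7.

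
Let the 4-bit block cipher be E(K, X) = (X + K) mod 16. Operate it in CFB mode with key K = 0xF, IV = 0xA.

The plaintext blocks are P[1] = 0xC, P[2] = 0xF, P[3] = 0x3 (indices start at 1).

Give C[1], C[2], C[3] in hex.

CFB encryption: C_i = P_i ⊕ E(K, C_{i−1}), with C_{0} = IV.
C[1]: E(K, 0xA) = 0x9; 0xC ⊕ 0x9 = 0x5.
C[2]: E(K, 0x5) = 0x4; 0xF ⊕ 0x4 = 0xB.
C[3]: E(K, 0xB) = 0xA; 0x3 ⊕ 0xA = 0x9.

C[1] = 0x5, C[2] = 0xB, C[3] = 0x9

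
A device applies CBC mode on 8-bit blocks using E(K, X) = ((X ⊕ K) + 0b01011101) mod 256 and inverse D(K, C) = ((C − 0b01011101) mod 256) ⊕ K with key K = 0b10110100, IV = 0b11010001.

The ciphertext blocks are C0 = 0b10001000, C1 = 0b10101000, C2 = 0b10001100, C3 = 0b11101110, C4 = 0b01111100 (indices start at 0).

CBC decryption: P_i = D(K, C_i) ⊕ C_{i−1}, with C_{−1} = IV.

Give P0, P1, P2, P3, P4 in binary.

P0 = 0b01001110, P1 = 0b01110111, P2 = 0b00110011, P3 = 0b10101001, P4 = 0b01000101

P0: D(K, 0b10001000) = 0b10011111; 0b10011111 ⊕ 0b11010001 = 0b01001110.
P1: D(K, 0b10101000) = 0b11111111; 0b11111111 ⊕ 0b10001000 = 0b01110111.
P2: D(K, 0b10001100) = 0b10011011; 0b10011011 ⊕ 0b10101000 = 0b00110011.
P3: D(K, 0b11101110) = 0b00100101; 0b00100101 ⊕ 0b10001100 = 0b10101001.
P4: D(K, 0b01111100) = 0b10101011; 0b10101011 ⊕ 0b11101110 = 0b01000101.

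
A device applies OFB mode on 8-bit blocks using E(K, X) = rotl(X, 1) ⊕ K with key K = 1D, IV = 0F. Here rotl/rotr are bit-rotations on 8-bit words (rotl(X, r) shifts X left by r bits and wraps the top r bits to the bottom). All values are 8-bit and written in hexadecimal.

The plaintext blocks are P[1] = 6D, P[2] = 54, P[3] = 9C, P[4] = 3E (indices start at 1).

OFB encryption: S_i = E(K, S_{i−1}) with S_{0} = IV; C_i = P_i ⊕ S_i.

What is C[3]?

C[3] = B7

C[1]: S = E(K, 0F) = 03; 6D ⊕ 03 = 6E.
C[2]: S = E(K, 03) = 1B; 54 ⊕ 1B = 4F.
C[3]: S = E(K, 1B) = 2B; 9C ⊕ 2B = B7.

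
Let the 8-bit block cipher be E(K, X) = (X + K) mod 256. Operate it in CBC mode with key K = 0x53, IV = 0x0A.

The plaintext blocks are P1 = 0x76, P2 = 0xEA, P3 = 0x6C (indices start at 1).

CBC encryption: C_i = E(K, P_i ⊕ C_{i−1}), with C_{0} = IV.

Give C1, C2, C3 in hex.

C1: P1 ⊕ 0x0A = 0x7C; E(K, 0x7C) = 0xCF.
C2: P2 ⊕ 0xCF = 0x25; E(K, 0x25) = 0x78.
C3: P3 ⊕ 0x78 = 0x14; E(K, 0x14) = 0x67.

C1 = 0xCF, C2 = 0x78, C3 = 0x67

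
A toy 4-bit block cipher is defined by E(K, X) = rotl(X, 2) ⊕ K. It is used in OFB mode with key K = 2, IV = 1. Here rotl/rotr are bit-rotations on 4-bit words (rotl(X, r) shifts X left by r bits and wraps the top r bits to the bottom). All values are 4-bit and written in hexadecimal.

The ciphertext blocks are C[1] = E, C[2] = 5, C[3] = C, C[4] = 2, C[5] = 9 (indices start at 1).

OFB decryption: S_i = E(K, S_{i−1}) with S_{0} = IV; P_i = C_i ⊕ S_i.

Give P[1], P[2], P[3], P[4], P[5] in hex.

P[1] = 8, P[2] = E, P[3] = 0, P[4] = 3, P[5] = F

P[1]: S = E(K, 1) = 6; E ⊕ 6 = 8.
P[2]: S = E(K, 6) = B; 5 ⊕ B = E.
P[3]: S = E(K, B) = C; C ⊕ C = 0.
P[4]: S = E(K, C) = 1; 2 ⊕ 1 = 3.
P[5]: S = E(K, 1) = 6; 9 ⊕ 6 = F.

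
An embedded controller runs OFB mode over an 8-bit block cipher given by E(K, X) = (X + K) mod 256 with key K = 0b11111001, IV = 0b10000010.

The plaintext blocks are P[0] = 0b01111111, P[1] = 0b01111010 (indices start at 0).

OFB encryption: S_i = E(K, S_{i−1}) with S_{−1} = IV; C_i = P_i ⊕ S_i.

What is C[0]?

C[0]: S = E(K, 0b10000010) = 0b01111011; 0b01111111 ⊕ 0b01111011 = 0b00000100.

C[0] = 0b00000100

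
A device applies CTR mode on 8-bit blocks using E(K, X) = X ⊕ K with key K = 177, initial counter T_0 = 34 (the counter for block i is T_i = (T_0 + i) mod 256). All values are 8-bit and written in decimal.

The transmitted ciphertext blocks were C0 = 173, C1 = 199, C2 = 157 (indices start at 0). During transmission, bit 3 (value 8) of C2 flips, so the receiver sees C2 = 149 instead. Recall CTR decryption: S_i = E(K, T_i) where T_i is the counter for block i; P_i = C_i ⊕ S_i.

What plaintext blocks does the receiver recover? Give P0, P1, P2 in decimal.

Only C2 changed, to 149. In CTR, a change in C_i flips the same bit in P_i only; the keystream is unaffected. Decrypting the received ciphertext:
P0: T = 34, S = E(K, T) = 147; 173 ⊕ 147 = 62.
P1: T = 35, S = E(K, T) = 146; 199 ⊕ 146 = 85.
P2: T = 36, S = E(K, T) = 149; 149 ⊕ 149 = 0.
Blocks that differ from the original plaintext: P2.

P0 = 62, P1 = 85, P2 = 0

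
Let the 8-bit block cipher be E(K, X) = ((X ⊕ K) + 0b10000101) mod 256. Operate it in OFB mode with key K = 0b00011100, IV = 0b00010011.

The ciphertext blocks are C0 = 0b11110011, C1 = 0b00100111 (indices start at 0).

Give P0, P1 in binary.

P0 = 0b01100111, P1 = 0b00101010

OFB decryption: S_i = E(K, S_{i−1}) with S_{−1} = IV; P_i = C_i ⊕ S_i.
P0: S = E(K, 0b00010011) = 0b10010100; 0b11110011 ⊕ 0b10010100 = 0b01100111.
P1: S = E(K, 0b10010100) = 0b00001101; 0b00100111 ⊕ 0b00001101 = 0b00101010.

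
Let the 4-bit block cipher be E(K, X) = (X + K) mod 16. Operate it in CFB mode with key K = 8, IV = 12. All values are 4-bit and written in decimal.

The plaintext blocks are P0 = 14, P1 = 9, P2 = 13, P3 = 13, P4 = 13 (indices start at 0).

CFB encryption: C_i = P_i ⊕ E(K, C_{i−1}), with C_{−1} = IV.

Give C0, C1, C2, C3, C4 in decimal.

C0: E(K, 12) = 4; 14 ⊕ 4 = 10.
C1: E(K, 10) = 2; 9 ⊕ 2 = 11.
C2: E(K, 11) = 3; 13 ⊕ 3 = 14.
C3: E(K, 14) = 6; 13 ⊕ 6 = 11.
C4: E(K, 11) = 3; 13 ⊕ 3 = 14.

C0 = 10, C1 = 11, C2 = 14, C3 = 11, C4 = 14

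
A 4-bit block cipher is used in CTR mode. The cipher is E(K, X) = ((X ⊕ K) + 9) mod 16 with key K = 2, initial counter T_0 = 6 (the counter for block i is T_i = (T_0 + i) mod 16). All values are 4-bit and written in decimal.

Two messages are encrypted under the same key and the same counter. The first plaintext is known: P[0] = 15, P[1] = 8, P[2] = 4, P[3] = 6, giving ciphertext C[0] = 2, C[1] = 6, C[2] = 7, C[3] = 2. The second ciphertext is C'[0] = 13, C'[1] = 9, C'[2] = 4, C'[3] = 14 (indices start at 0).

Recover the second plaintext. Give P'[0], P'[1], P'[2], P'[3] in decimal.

P'[0] = 0, P'[1] = 7, P'[2] = 7, P'[3] = 10

In CTR with a reused counter, both messages share the same keystream S_i, so C_i ⊕ C'_i = P_i ⊕ P'_i and thus P'_i = P_i ⊕ C_i ⊕ C'_i.
P'[0]: 15 ⊕ 2 ⊕ 13 = 0.
P'[1]: 8 ⊕ 6 ⊕ 9 = 7.
P'[2]: 4 ⊕ 7 ⊕ 4 = 7.
P'[3]: 6 ⊕ 2 ⊕ 14 = 10.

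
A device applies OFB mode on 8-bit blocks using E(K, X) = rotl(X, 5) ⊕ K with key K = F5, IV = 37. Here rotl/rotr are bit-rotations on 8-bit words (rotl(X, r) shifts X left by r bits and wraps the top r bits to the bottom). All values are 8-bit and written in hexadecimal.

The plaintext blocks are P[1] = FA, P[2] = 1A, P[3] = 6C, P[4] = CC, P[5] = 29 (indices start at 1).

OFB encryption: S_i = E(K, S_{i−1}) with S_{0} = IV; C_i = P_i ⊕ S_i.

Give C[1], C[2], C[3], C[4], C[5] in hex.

C[1]: S = E(K, 37) = 13; FA ⊕ 13 = E9.
C[2]: S = E(K, 13) = 97; 1A ⊕ 97 = 8D.
C[3]: S = E(K, 97) = 07; 6C ⊕ 07 = 6B.
C[4]: S = E(K, 07) = 15; CC ⊕ 15 = D9.
C[5]: S = E(K, 15) = 57; 29 ⊕ 57 = 7E.

C[1] = E9, C[2] = 8D, C[3] = 6B, C[4] = D9, C[5] = 7E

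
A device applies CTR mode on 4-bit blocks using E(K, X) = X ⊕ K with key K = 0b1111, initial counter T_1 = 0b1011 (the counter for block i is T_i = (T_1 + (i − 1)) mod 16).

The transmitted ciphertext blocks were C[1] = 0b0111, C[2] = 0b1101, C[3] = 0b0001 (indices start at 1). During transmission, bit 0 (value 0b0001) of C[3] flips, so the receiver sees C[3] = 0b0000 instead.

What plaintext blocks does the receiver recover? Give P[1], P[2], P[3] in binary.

CTR decryption: S_i = E(K, T_i) where T_i is the counter for block i; P_i = C_i ⊕ S_i.
Only C[3] changed, to 0b0000. In CTR, a change in C_i flips the same bit in P_i only; the keystream is unaffected. Decrypting the received ciphertext:
P[1]: T = 0b1011, S = E(K, T) = 0b0100; 0b0111 ⊕ 0b0100 = 0b0011.
P[2]: T = 0b1100, S = E(K, T) = 0b0011; 0b1101 ⊕ 0b0011 = 0b1110.
P[3]: T = 0b1101, S = E(K, T) = 0b0010; 0b0000 ⊕ 0b0010 = 0b0010.
Blocks that differ from the original plaintext: P[3].

P[1] = 0b0011, P[2] = 0b1110, P[3] = 0b0010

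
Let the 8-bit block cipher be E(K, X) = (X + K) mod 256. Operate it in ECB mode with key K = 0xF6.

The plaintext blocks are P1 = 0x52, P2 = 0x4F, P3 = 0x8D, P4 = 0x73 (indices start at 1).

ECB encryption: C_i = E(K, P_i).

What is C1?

C1: E(K, 0x52) = 0x48.

C1 = 0x48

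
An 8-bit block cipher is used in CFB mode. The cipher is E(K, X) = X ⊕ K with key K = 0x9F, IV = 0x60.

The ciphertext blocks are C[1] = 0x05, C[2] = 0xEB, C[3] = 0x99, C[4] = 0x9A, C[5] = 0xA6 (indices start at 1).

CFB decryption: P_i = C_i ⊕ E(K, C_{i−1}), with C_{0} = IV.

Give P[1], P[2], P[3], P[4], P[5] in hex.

P[1]: E(K, 0x60) = 0xFF; 0x05 ⊕ 0xFF = 0xFA.
P[2]: E(K, 0x05) = 0x9A; 0xEB ⊕ 0x9A = 0x71.
P[3]: E(K, 0xEB) = 0x74; 0x99 ⊕ 0x74 = 0xED.
P[4]: E(K, 0x99) = 0x06; 0x9A ⊕ 0x06 = 0x9C.
P[5]: E(K, 0x9A) = 0x05; 0xA6 ⊕ 0x05 = 0xA3.

P[1] = 0xFA, P[2] = 0x71, P[3] = 0xED, P[4] = 0x9C, P[5] = 0xA3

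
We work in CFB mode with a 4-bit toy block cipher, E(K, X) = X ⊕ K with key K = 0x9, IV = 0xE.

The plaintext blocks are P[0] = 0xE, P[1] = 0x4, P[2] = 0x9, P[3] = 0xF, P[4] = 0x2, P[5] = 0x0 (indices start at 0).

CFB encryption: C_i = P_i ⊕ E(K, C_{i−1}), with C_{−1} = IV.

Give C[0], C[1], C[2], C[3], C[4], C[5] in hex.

C[0]: E(K, 0xE) = 0x7; 0xE ⊕ 0x7 = 0x9.
C[1]: E(K, 0x9) = 0x0; 0x4 ⊕ 0x0 = 0x4.
C[2]: E(K, 0x4) = 0xD; 0x9 ⊕ 0xD = 0x4.
C[3]: E(K, 0x4) = 0xD; 0xF ⊕ 0xD = 0x2.
C[4]: E(K, 0x2) = 0xB; 0x2 ⊕ 0xB = 0x9.
C[5]: E(K, 0x9) = 0x0; 0x0 ⊕ 0x0 = 0x0.

C[0] = 0x9, C[1] = 0x4, C[2] = 0x4, C[3] = 0x2, C[4] = 0x9, C[5] = 0x0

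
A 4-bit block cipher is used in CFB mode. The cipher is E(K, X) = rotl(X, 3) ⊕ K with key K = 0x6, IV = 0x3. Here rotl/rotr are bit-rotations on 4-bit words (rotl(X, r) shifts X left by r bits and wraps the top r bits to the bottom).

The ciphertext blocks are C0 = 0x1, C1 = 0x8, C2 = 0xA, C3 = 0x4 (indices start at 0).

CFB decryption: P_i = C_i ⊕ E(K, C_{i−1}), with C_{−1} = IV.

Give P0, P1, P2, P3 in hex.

P0: E(K, 0x3) = 0xF; 0x1 ⊕ 0xF = 0xE.
P1: E(K, 0x1) = 0xE; 0x8 ⊕ 0xE = 0x6.
P2: E(K, 0x8) = 0x2; 0xA ⊕ 0x2 = 0x8.
P3: E(K, 0xA) = 0x3; 0x4 ⊕ 0x3 = 0x7.

P0 = 0xE, P1 = 0x6, P2 = 0x8, P3 = 0x7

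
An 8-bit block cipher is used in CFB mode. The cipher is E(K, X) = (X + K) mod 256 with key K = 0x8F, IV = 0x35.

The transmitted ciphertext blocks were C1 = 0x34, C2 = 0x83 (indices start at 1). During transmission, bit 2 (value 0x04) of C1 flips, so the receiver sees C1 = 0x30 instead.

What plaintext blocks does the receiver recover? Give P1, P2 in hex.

P1 = 0xF4, P2 = 0x3C

CFB decryption: P_i = C_i ⊕ E(K, C_{i−1}), with C_{0} = IV.
Only C1 changed, to 0x30. In CFB, a change in C_i flips the same bit in P_i and garbles P_{i+1}. Decrypting the received ciphertext:
P1: E(K, 0x35) = 0xC4; 0x30 ⊕ 0xC4 = 0xF4.
P2: E(K, 0x30) = 0xBF; 0x83 ⊕ 0xBF = 0x3C.
Blocks that differ from the original plaintext: P1, P2.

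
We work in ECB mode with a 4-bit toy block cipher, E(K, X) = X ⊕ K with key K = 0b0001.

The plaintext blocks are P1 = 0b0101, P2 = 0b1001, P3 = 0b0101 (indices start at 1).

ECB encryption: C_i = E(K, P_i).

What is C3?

C3 = 0b0100

C3: E(K, 0b0101) = 0b0100.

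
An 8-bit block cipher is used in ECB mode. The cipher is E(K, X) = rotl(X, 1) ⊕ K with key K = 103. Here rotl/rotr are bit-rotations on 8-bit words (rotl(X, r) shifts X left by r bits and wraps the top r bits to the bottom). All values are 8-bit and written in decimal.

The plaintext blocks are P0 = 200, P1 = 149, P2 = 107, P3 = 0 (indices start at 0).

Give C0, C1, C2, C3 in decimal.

C0 = 246, C1 = 76, C2 = 177, C3 = 103

ECB encryption: C_i = E(K, P_i).
C0: E(K, 200) = 246.
C1: E(K, 149) = 76.
C2: E(K, 107) = 177.
C3: E(K, 0) = 103.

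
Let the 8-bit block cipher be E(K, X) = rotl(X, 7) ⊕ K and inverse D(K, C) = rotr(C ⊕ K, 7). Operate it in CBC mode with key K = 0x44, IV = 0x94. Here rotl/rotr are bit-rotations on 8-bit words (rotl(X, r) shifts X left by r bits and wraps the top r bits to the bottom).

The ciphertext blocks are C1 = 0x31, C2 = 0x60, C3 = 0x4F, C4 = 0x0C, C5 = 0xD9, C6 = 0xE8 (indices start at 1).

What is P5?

CBC decryption: P_i = D(K, C_i) ⊕ C_{i−1}, with C_{0} = IV.
P5: D(K, 0xD9) = 0x3B; 0x3B ⊕ 0x0C = 0x37.

P5 = 0x37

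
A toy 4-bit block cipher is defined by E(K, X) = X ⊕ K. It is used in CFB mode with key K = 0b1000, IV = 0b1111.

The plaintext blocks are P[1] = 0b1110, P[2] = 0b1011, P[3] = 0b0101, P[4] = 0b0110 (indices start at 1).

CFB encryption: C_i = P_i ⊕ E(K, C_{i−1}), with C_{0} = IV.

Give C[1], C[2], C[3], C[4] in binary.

C[1]: E(K, 0b1111) = 0b0111; 0b1110 ⊕ 0b0111 = 0b1001.
C[2]: E(K, 0b1001) = 0b0001; 0b1011 ⊕ 0b0001 = 0b1010.
C[3]: E(K, 0b1010) = 0b0010; 0b0101 ⊕ 0b0010 = 0b0111.
C[4]: E(K, 0b0111) = 0b1111; 0b0110 ⊕ 0b1111 = 0b1001.

C[1] = 0b1001, C[2] = 0b1010, C[3] = 0b0111, C[4] = 0b1001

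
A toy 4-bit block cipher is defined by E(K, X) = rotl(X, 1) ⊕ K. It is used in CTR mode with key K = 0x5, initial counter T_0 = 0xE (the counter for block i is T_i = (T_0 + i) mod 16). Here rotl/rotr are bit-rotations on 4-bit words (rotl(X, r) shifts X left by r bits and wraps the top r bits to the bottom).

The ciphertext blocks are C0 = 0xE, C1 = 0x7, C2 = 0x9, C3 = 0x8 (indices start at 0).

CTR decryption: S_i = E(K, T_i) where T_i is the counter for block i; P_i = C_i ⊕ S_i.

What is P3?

P3: T = 0x1, S = E(K, T) = 0x7; 0x8 ⊕ 0x7 = 0xF.

P3 = 0xF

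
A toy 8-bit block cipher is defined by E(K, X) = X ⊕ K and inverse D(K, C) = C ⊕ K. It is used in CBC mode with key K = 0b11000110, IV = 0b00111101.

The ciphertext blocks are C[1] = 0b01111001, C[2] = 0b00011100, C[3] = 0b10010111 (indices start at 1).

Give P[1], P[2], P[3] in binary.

P[1] = 0b10000010, P[2] = 0b10100011, P[3] = 0b01001101

CBC decryption: P_i = D(K, C_i) ⊕ C_{i−1}, with C_{0} = IV.
P[1]: D(K, 0b01111001) = 0b10111111; 0b10111111 ⊕ 0b00111101 = 0b10000010.
P[2]: D(K, 0b00011100) = 0b11011010; 0b11011010 ⊕ 0b01111001 = 0b10100011.
P[3]: D(K, 0b10010111) = 0b01010001; 0b01010001 ⊕ 0b00011100 = 0b01001101.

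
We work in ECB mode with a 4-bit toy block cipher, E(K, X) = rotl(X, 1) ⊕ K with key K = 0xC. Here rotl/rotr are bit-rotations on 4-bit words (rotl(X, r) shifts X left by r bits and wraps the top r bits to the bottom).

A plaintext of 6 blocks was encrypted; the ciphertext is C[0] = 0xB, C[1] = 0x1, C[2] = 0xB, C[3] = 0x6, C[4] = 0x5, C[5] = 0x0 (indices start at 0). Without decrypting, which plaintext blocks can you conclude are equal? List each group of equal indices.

P[0] = P[2]

ECB encrypts each block independently with the same key, so equal ciphertext blocks imply equal plaintext blocks.
C[0] = C[2] = 0xB, so P[0] = P[2].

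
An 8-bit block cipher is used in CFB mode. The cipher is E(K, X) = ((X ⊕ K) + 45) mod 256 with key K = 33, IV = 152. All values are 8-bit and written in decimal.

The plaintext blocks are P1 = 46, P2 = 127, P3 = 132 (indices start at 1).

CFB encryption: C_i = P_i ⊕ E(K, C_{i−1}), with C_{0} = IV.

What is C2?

C1: E(K, 152) = 230; 46 ⊕ 230 = 200.
C2: E(K, 200) = 22; 127 ⊕ 22 = 105.

C2 = 105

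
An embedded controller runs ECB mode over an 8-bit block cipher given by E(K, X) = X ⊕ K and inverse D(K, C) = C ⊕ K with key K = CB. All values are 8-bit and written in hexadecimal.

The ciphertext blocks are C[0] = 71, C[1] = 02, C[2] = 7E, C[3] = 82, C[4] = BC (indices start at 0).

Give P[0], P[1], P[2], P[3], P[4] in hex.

ECB decryption: P_i = D(K, C_i).
P[0]: D(K, 71) = BA.
P[1]: D(K, 02) = C9.
P[2]: D(K, 7E) = B5.
P[3]: D(K, 82) = 49.
P[4]: D(K, BC) = 77.

P[0] = BA, P[1] = C9, P[2] = B5, P[3] = 49, P[4] = 77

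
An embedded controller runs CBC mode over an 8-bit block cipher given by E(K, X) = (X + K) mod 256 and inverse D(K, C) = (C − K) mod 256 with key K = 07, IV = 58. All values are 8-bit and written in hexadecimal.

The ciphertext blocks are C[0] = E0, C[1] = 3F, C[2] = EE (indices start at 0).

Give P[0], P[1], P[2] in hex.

P[0] = 81, P[1] = D8, P[2] = D8

CBC decryption: P_i = D(K, C_i) ⊕ C_{i−1}, with C_{−1} = IV.
P[0]: D(K, E0) = D9; D9 ⊕ 58 = 81.
P[1]: D(K, 3F) = 38; 38 ⊕ E0 = D8.
P[2]: D(K, EE) = E7; E7 ⊕ 3F = D8.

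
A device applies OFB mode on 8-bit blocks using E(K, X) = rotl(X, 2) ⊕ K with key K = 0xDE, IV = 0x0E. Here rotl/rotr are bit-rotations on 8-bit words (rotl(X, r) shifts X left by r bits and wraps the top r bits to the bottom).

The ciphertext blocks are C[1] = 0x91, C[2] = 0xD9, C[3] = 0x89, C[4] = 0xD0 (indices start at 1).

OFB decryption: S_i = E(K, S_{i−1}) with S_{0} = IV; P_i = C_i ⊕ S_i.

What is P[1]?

P[1]: S = E(K, 0x0E) = 0xE6; 0x91 ⊕ 0xE6 = 0x77.

P[1] = 0x77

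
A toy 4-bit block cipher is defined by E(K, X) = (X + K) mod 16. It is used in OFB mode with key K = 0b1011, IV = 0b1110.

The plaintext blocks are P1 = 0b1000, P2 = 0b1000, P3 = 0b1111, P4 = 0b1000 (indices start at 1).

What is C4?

OFB encryption: S_i = E(K, S_{i−1}) with S_{0} = IV; C_i = P_i ⊕ S_i.
C1: S = E(K, 0b1110) = 0b1001; 0b1000 ⊕ 0b1001 = 0b0001.
C2: S = E(K, 0b1001) = 0b0100; 0b1000 ⊕ 0b0100 = 0b1100.
C3: S = E(K, 0b0100) = 0b1111; 0b1111 ⊕ 0b1111 = 0b0000.
C4: S = E(K, 0b1111) = 0b1010; 0b1000 ⊕ 0b1010 = 0b0010.

C4 = 0b0010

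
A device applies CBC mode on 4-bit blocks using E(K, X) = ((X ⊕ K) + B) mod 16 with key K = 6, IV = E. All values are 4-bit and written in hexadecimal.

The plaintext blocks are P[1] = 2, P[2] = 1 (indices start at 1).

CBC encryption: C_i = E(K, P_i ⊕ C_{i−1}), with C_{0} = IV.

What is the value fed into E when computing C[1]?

C

C[1]: P[1] ⊕ E = C; E(K, C) = 5.
So the input to E for block [1] is C.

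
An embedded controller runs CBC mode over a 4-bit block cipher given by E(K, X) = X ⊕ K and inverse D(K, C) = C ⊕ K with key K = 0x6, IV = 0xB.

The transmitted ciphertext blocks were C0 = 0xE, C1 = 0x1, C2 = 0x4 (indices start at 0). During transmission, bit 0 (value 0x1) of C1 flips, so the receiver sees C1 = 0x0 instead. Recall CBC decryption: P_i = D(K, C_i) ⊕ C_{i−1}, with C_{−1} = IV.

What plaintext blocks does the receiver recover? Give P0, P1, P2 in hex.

Only C1 changed, to 0x0. In CBC, a change in C_i garbles P_i and flips the same bit in P_{i+1}. Decrypting the received ciphertext:
P0: D(K, 0xE) = 0x8; 0x8 ⊕ 0xB = 0x3.
P1: D(K, 0x0) = 0x6; 0x6 ⊕ 0xE = 0x8.
P2: D(K, 0x4) = 0x2; 0x2 ⊕ 0x0 = 0x2.
Blocks that differ from the original plaintext: P1, P2.

P0 = 0x3, P1 = 0x8, P2 = 0x2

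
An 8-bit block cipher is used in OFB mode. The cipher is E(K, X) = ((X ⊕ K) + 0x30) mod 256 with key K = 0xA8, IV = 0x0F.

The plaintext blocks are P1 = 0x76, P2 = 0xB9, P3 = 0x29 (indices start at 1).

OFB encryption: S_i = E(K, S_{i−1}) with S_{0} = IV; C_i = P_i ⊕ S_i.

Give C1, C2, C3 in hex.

C1: S = E(K, 0x0F) = 0xD7; 0x76 ⊕ 0xD7 = 0xA1.
C2: S = E(K, 0xD7) = 0xAF; 0xB9 ⊕ 0xAF = 0x16.
C3: S = E(K, 0xAF) = 0x37; 0x29 ⊕ 0x37 = 0x1E.

C1 = 0xA1, C2 = 0x16, C3 = 0x1E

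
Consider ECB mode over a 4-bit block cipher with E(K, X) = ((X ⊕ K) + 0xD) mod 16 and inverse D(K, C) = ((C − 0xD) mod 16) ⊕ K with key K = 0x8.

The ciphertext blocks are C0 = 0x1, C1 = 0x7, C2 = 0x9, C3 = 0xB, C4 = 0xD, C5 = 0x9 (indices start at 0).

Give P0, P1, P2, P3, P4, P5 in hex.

ECB decryption: P_i = D(K, C_i).
P0: D(K, 0x1) = 0xC.
P1: D(K, 0x7) = 0x2.
P2: D(K, 0x9) = 0x4.
P3: D(K, 0xB) = 0x6.
P4: D(K, 0xD) = 0x8.
P5: D(K, 0x9) = 0x4.

P0 = 0xC, P1 = 0x2, P2 = 0x4, P3 = 0x6, P4 = 0x8, P5 = 0x4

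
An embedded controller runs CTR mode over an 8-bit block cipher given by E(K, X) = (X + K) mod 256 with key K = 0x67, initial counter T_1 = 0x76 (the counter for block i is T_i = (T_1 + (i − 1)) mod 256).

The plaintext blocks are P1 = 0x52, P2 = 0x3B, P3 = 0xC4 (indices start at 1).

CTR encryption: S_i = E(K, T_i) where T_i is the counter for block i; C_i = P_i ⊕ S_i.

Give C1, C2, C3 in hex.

C1 = 0x8F, C2 = 0xE5, C3 = 0x1B

C1: T = 0x76, S = E(K, T) = 0xDD; 0x52 ⊕ 0xDD = 0x8F.
C2: T = 0x77, S = E(K, T) = 0xDE; 0x3B ⊕ 0xDE = 0xE5.
C3: T = 0x78, S = E(K, T) = 0xDF; 0xC4 ⊕ 0xDF = 0x1B.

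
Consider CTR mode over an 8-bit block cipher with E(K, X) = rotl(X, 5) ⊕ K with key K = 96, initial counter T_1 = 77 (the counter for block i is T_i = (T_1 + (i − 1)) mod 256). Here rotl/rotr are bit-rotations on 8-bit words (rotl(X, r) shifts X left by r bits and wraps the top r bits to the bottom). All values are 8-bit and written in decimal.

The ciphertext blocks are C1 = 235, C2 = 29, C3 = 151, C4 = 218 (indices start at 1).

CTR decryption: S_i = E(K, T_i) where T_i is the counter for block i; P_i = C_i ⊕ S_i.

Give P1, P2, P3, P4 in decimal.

P1 = 34, P2 = 180, P3 = 30, P4 = 176

P1: T = 77, S = E(K, T) = 201; 235 ⊕ 201 = 34.
P2: T = 78, S = E(K, T) = 169; 29 ⊕ 169 = 180.
P3: T = 79, S = E(K, T) = 137; 151 ⊕ 137 = 30.
P4: T = 80, S = E(K, T) = 106; 218 ⊕ 106 = 176.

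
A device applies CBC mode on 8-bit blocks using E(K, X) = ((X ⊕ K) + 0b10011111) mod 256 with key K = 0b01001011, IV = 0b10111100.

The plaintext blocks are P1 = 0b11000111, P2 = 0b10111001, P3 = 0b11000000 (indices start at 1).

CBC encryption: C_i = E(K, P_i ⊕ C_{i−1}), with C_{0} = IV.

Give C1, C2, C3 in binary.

C1 = 0b11001111, C2 = 0b11011100, C3 = 0b11110110

C1: P1 ⊕ 0b10111100 = 0b01111011; E(K, 0b01111011) = 0b11001111.
C2: P2 ⊕ 0b11001111 = 0b01110110; E(K, 0b01110110) = 0b11011100.
C3: P3 ⊕ 0b11011100 = 0b00011100; E(K, 0b00011100) = 0b11110110.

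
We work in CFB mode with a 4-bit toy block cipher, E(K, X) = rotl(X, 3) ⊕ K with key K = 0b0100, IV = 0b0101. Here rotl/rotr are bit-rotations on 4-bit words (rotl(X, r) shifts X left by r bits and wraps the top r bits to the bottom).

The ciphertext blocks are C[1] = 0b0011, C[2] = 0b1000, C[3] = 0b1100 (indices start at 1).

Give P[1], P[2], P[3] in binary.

CFB decryption: P_i = C_i ⊕ E(K, C_{i−1}), with C_{0} = IV.
P[1]: E(K, 0b0101) = 0b1110; 0b0011 ⊕ 0b1110 = 0b1101.
P[2]: E(K, 0b0011) = 0b1101; 0b1000 ⊕ 0b1101 = 0b0101.
P[3]: E(K, 0b1000) = 0b0000; 0b1100 ⊕ 0b0000 = 0b1100.

P[1] = 0b1101, P[2] = 0b0101, P[3] = 0b1100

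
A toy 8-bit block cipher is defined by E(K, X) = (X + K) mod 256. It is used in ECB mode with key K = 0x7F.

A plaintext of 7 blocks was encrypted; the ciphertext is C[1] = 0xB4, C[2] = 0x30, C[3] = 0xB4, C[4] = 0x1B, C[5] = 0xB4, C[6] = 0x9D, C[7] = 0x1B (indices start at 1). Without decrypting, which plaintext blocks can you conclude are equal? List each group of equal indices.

P[1] = P[3] = P[5]; P[4] = P[7]

ECB encrypts each block independently with the same key, so equal ciphertext blocks imply equal plaintext blocks.
C[1] = C[3] = C[5] = 0xB4, so P[1] = P[3] = P[5].
C[4] = C[7] = 0x1B, so P[4] = P[7].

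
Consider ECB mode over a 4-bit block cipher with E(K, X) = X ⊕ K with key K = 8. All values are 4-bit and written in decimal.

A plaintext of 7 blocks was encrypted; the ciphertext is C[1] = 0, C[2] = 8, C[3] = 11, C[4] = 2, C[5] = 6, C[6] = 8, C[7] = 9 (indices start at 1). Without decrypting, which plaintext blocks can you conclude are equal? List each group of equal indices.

ECB encrypts each block independently with the same key, so equal ciphertext blocks imply equal plaintext blocks.
C[2] = C[6] = 8, so P[2] = P[6].

P[2] = P[6]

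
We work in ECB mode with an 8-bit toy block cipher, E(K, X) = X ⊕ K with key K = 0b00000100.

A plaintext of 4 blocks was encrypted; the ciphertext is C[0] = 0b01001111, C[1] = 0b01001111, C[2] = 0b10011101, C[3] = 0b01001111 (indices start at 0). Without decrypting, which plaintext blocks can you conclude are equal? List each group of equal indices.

ECB encrypts each block independently with the same key, so equal ciphertext blocks imply equal plaintext blocks.
C[0] = C[1] = C[3] = 0b01001111, so P[0] = P[1] = P[3].

P[0] = P[1] = P[3]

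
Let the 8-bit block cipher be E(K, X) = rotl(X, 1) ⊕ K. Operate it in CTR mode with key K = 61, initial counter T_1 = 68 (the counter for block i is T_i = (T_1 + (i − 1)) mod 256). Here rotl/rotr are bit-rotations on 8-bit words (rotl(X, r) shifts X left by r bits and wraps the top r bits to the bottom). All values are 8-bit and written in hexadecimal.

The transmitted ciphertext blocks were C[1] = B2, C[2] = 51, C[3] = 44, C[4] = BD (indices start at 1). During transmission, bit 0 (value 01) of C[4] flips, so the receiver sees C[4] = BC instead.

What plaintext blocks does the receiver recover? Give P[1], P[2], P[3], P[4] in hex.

CTR decryption: S_i = E(K, T_i) where T_i is the counter for block i; P_i = C_i ⊕ S_i.
Only C[4] changed, to BC. In CTR, a change in C_i flips the same bit in P_i only; the keystream is unaffected. Decrypting the received ciphertext:
P[1]: T = 68, S = E(K, T) = B1; B2 ⊕ B1 = 03.
P[2]: T = 69, S = E(K, T) = B3; 51 ⊕ B3 = E2.
P[3]: T = 6A, S = E(K, T) = B5; 44 ⊕ B5 = F1.
P[4]: T = 6B, S = E(K, T) = B7; BC ⊕ B7 = 0B.
Blocks that differ from the original plaintext: P[4].

P[1] = 03, P[2] = E2, P[3] = F1, P[4] = 0B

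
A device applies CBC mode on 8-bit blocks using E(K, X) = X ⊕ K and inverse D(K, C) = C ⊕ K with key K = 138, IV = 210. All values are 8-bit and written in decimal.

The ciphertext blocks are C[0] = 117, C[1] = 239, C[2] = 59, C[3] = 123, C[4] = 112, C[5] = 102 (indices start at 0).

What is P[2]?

CBC decryption: P_i = D(K, C_i) ⊕ C_{i−1}, with C_{−1} = IV.
P[2]: D(K, 59) = 177; 177 ⊕ 239 = 94.

P[2] = 94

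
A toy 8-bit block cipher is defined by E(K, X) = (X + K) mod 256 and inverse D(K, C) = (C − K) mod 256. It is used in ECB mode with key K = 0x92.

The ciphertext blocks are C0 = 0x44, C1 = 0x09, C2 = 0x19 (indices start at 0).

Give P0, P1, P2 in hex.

ECB decryption: P_i = D(K, C_i).
P0: D(K, 0x44) = 0xB2.
P1: D(K, 0x09) = 0x77.
P2: D(K, 0x19) = 0x87.

P0 = 0xB2, P1 = 0x77, P2 = 0x87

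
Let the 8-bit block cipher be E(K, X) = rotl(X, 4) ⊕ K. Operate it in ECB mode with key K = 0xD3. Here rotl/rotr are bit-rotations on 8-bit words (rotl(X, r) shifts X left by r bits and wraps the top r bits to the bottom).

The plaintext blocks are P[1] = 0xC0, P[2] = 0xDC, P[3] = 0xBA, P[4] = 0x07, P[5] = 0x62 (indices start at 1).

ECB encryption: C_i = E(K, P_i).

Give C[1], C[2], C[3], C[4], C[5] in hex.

C[1] = 0xDF, C[2] = 0x1E, C[3] = 0x78, C[4] = 0xA3, C[5] = 0xF5

C[1]: E(K, 0xC0) = 0xDF.
C[2]: E(K, 0xDC) = 0x1E.
C[3]: E(K, 0xBA) = 0x78.
C[4]: E(K, 0x07) = 0xA3.
C[5]: E(K, 0x62) = 0xF5.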